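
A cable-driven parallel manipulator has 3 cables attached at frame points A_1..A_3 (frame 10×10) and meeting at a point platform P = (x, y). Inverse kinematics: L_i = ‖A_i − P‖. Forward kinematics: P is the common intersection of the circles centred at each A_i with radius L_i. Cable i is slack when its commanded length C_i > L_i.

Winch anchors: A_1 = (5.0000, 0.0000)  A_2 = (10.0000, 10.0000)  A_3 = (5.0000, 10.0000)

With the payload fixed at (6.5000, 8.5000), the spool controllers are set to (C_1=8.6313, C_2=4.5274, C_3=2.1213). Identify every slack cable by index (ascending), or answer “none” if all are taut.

i=1: geometric 8.6313 vs commanded 8.6313 ⇒ taut
i=2: geometric 3.8079 vs commanded 4.5274 ⇒ slack
i=3: geometric 2.1213 vs commanded 2.1213 ⇒ taut

2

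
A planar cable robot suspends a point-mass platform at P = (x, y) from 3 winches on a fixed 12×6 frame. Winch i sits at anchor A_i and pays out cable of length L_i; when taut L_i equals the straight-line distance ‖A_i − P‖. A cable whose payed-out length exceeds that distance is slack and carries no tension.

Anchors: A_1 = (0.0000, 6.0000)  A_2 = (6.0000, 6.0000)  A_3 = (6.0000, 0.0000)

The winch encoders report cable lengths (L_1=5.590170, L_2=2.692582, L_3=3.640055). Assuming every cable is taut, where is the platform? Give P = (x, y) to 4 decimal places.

(5.0000, 3.5000)

each cable: (A_i−P)·(A_i−P) = L_i²; let q_i = ‖A_i‖²−L_i²
q_1 = 0.0000+36.0000−31.2500 = 4.7500
row 1: -12.0000x + 0.0000y = -60.0000  (q_2=64.7500)
row 2: -12.0000x + 12.0000y = -18.0000  (q_3=22.7500)
Cramer on rows 1–2 → x = 5.0000, y = 3.5000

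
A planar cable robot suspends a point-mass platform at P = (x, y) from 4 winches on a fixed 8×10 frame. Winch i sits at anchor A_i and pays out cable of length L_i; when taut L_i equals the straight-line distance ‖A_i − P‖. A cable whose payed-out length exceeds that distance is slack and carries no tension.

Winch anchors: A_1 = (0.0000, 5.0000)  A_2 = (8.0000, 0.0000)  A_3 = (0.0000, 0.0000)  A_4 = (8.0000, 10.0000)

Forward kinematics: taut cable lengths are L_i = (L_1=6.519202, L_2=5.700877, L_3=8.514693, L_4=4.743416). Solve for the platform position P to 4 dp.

expand ‖A_i−P‖²=L_i² and subtract eq 1 (k_i ≔ ‖A_i‖²−L_i²)
k_1 = 0.0000+25.0000−42.5000 = -17.5000
eq1−eq2 → [-16.0000  10.0000]·P = -49.0000
eq1−eq3 → [0.0000  10.0000]·P = 55.0000
eq1−eq4 → [-16.0000  -10.0000]·P = -159.0000
2×2 solve → P = (6.5000, 5.5000)
check cable 4: ‖A_4−P‖² = 22.5000 ≈ L_4² = 22.5000 ✓

(6.5000, 5.5000)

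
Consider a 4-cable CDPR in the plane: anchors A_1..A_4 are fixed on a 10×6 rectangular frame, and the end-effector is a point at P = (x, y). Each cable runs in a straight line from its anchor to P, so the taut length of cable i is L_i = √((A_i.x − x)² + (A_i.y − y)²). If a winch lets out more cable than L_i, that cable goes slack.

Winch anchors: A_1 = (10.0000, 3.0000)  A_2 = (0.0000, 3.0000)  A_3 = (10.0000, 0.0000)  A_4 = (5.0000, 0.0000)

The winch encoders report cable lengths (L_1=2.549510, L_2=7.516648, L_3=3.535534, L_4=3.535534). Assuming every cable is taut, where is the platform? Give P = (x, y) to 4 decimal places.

each cable: (A_i−P)·(A_i−P) = L_i²; let k_i = ‖A_i‖²−L_i²
k_1 = 100.0000+9.0000−6.5000 = 102.5000
row 1: 20.0000x + 0.0000y = 150.0000  (k_2=-47.5000)
row 2: 0.0000x + 6.0000y = 15.0000  (k_3=87.5000)
row 3: 10.0000x + 6.0000y = 90.0000  (k_4=12.5000)
Cramer on rows 1–2 → x = 7.5000, y = 2.5000
check cable 4: ‖A_4−P‖² = 12.5000 ≈ L_4² = 12.5000 ✓

(7.5000, 2.5000)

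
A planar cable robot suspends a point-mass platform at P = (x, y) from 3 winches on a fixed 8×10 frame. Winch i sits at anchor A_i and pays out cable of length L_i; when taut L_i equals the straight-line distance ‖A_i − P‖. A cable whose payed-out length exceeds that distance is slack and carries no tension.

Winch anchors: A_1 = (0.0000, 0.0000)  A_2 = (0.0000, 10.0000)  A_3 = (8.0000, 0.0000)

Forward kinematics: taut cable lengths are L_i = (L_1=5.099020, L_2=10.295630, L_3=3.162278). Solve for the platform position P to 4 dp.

(5.0000, 1.0000)

circle eqns → linear via eq_j − eq_1; set k_j = A_j·A_j − L_j²
k_1 = 0.0000+0.0000−26.0000 = -26.0000
0.0000·x − 20.0000·y = k_1−k_2 = -20.0000
-16.0000·x + 0.0000·y = k_1−k_3 = -80.0000
solve first two rows → x=5.0000, y=1.0000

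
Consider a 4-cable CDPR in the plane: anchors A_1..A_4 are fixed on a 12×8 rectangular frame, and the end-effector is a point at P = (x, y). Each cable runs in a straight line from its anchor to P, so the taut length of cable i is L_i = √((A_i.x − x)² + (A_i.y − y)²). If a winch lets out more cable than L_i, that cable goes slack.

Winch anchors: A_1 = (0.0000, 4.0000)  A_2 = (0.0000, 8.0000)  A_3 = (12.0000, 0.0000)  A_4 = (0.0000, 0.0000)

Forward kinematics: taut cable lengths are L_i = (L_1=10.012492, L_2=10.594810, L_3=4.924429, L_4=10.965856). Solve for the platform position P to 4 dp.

circle eqns → linear via eq_j − eq_1; set c_j = A_j·A_j − L_j²
c_1 = 0.0000+16.0000−100.2500 = -84.2500
0.0000·x − 8.0000·y = c_1−c_2 = -36.0000
-24.0000·x + 8.0000·y = c_1−c_3 = -204.0000
0.0000·x + 8.0000·y = c_1−c_4 = 36.0000
solve first two rows → x=10.0000, y=4.5000
check cable 4: ‖A_4−P‖² = 120.2500 ≈ L_4² = 120.2500 ✓

(10.0000, 4.5000)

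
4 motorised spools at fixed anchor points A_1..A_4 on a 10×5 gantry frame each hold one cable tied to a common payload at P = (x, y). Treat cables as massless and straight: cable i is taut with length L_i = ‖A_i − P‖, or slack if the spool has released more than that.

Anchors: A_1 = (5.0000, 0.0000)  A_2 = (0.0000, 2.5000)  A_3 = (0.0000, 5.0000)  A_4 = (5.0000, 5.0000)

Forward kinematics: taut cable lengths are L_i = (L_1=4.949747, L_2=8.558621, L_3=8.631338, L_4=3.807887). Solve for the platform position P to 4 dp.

(8.5000, 3.5000)

expand ‖A_i−P‖²=L_i² and subtract eq 1 (q_i ≔ ‖A_i‖²−L_i²)
q_1 = 25.0000+0.0000−24.5000 = 0.5000
eq1−eq2 → [10.0000  -5.0000]·P = 67.5000
eq1−eq3 → [10.0000  -10.0000]·P = 50.0000
eq1−eq4 → [0.0000  -10.0000]·P = -35.0000
2×2 solve → P = (8.5000, 3.5000)
check cable 4: ‖A_4−P‖² = 14.5000 ≈ L_4² = 14.5000 ✓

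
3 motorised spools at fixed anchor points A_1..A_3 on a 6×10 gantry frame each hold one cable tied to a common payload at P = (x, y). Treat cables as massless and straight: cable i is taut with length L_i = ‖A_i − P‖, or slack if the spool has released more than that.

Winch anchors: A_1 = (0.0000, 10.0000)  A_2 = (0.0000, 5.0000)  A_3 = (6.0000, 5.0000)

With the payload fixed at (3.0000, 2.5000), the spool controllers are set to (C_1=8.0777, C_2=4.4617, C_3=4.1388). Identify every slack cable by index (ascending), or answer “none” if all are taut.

2, 3

i=1: geometric 8.0777 vs commanded 8.0777 ⇒ taut
i=2: geometric 3.9051 vs commanded 4.4617 ⇒ slack
i=3: geometric 3.9051 vs commanded 4.1388 ⇒ slack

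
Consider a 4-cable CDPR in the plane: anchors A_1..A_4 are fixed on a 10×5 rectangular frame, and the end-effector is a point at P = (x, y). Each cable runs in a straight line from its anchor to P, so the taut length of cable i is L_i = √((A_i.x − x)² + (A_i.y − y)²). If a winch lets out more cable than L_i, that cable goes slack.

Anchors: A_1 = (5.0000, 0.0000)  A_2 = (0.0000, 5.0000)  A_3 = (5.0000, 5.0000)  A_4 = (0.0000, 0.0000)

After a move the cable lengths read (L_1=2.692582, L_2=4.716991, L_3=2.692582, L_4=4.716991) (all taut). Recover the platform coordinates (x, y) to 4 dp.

circle eqns → linear via eq_j − eq_1; set q_j = A_j·A_j − L_j²
q_1 = 25.0000+0.0000−7.2500 = 17.7500
10.0000·x − 10.0000·y = q_1−q_2 = 15.0000
0.0000·x − 10.0000·y = q_1−q_3 = -25.0000
10.0000·x + 0.0000·y = q_1−q_4 = 40.0000
solve first two rows → x=4.0000, y=2.5000
check cable 4: ‖A_4−P‖² = 22.2500 ≈ L_4² = 22.2500 ✓

(4.0000, 2.5000)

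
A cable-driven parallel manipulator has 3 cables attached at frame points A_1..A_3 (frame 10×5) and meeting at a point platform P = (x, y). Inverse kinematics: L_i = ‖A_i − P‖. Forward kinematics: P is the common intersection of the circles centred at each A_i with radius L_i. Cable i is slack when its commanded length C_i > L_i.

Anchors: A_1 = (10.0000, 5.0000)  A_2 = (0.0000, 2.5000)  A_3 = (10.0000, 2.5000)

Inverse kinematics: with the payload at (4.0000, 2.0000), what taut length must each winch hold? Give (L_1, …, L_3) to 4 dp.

L_1 = √((10.0000−4.0000)² + (5.0000−2.0000)²) = 6.7082
L_2 = √((0.0000−4.0000)² + (2.5000−2.0000)²) = 4.0311
L_3 = √((10.0000−4.0000)² + (2.5000−2.0000)²) = 6.0208

(6.7082, 4.0311, 6.0208)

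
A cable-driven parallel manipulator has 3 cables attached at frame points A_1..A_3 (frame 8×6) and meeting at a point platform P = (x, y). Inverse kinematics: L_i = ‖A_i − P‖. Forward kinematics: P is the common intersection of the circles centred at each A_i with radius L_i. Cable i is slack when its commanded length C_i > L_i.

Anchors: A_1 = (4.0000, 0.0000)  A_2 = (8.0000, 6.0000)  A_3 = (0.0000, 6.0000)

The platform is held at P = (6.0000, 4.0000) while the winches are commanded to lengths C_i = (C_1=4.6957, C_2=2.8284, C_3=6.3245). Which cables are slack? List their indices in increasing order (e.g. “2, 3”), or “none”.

cable 1: L_1 = ‖A_1−P‖ = 4.4721;  C_1 = 4.6957 → slack
cable 2: L_2 = ‖A_2−P‖ = 2.8284;  C_2 = 2.8284 → taut
cable 3: L_3 = ‖A_3−P‖ = 6.3246;  C_3 = 6.3245 → taut

1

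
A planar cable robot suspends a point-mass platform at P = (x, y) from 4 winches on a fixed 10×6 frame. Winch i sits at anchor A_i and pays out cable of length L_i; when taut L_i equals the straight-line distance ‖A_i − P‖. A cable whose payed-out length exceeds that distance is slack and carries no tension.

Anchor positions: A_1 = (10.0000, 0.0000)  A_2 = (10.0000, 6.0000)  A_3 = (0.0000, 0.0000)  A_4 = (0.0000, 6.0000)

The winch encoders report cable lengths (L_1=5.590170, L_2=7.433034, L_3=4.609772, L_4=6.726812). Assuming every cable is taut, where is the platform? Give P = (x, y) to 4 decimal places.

circle eqns → linear via eq_j − eq_1; set c_j = A_j·A_j − L_j²
c_1 = 100.0000+0.0000−31.2500 = 68.7500
0.0000·x − 12.0000·y = c_1−c_2 = -12.0000
20.0000·x + 0.0000·y = c_1−c_3 = 90.0000
20.0000·x − 12.0000·y = c_1−c_4 = 78.0000
solve first two rows → x=4.5000, y=1.0000
check cable 4: ‖A_4−P‖² = 45.2500 ≈ L_4² = 45.2500 ✓

(4.5000, 1.0000)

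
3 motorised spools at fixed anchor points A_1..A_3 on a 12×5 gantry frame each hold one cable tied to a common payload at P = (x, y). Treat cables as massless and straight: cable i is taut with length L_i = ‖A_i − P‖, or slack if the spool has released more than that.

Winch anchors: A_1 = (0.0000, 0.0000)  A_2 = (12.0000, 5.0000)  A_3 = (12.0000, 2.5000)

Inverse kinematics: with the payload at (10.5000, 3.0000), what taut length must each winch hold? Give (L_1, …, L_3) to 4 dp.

L_1: Δ = A_1−P = (-10.5000, -3.0000) → ‖Δ‖ = √119.2500 = 10.9202
L_2: Δ = A_2−P = (1.5000, 2.0000) → ‖Δ‖ = √6.2500 = 2.5000
L_3: Δ = A_3−P = (1.5000, -0.5000) → ‖Δ‖ = √2.5000 = 1.5811

(10.9202, 2.5000, 1.5811)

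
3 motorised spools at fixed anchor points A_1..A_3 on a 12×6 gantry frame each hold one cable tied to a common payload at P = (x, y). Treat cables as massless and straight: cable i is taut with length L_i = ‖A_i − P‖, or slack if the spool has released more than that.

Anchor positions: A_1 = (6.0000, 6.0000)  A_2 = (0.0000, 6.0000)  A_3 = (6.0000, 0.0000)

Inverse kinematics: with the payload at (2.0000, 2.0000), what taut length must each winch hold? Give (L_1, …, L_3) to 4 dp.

L_1 = √((6.0000−2.0000)² + (6.0000−2.0000)²) = 5.6569
L_2 = √((0.0000−2.0000)² + (6.0000−2.0000)²) = 4.4721
L_3 = √((6.0000−2.0000)² + (0.0000−2.0000)²) = 4.4721

(5.6569, 4.4721, 4.4721)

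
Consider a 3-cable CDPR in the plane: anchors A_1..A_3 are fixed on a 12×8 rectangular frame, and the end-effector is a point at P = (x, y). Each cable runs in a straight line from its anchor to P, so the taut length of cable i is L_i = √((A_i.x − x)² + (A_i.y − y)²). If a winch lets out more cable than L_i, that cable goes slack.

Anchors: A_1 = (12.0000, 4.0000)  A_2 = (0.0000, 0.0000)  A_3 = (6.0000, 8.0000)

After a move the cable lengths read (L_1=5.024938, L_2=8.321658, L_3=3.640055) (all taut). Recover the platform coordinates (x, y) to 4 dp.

(7.0000, 4.5000)

each cable: (A_i−P)·(A_i−P) = L_i²; let c_i = ‖A_i‖²−L_i²
c_1 = 144.0000+16.0000−25.2500 = 134.7500
row 1: 24.0000x + 8.0000y = 204.0000  (c_2=-69.2500)
row 2: 12.0000x − 8.0000y = 48.0000  (c_3=86.7500)
Cramer on rows 1–2 → x = 7.0000, y = 4.5000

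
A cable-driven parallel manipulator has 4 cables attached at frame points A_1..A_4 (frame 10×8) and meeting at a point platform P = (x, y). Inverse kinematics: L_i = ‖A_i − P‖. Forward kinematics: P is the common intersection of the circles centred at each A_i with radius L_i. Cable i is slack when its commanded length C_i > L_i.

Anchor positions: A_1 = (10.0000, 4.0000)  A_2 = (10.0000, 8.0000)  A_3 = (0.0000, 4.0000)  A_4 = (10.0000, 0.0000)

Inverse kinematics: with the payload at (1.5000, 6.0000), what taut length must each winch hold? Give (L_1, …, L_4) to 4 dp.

L_1 = √((10.0000−1.5000)² + (4.0000−6.0000)²) = 8.7321
L_2 = √((10.0000−1.5000)² + (8.0000−6.0000)²) = 8.7321
L_3 = √((0.0000−1.5000)² + (4.0000−6.0000)²) = 2.5000
L_4 = √((10.0000−1.5000)² + (0.0000−6.0000)²) = 10.4043

(8.7321, 8.7321, 2.5000, 10.4043)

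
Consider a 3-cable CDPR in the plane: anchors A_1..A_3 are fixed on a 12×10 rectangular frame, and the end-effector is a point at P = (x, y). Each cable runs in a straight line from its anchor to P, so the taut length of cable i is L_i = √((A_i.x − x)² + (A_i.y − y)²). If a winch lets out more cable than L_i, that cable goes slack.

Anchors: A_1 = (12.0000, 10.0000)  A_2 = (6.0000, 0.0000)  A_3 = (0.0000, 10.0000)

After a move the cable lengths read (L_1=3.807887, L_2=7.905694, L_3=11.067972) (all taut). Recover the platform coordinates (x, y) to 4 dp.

each cable: (A_i−P)·(A_i−P) = L_i²; let k_i = ‖A_i‖²−L_i²
k_1 = 144.0000+100.0000−14.5000 = 229.5000
row 1: 12.0000x + 20.0000y = 256.0000  (k_2=-26.5000)
row 2: 24.0000x + 0.0000y = 252.0000  (k_3=-22.5000)
Cramer on rows 1–2 → x = 10.5000, y = 6.5000

(10.5000, 6.5000)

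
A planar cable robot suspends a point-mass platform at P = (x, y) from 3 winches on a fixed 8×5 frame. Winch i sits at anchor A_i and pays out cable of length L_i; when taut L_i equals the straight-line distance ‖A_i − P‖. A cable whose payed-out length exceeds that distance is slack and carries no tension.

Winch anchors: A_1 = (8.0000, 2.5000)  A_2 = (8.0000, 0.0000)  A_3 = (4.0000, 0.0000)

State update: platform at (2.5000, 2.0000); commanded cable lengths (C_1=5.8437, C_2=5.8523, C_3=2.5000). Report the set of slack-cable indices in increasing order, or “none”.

1

cable 1: √((5.5000)²+(0.5000)²)=5.5227, C_1=5.8437: slack
cable 2: √((5.5000)²+(-2.0000)²)=5.8523, C_2=5.8523: taut
cable 3: √((1.5000)²+(-2.0000)²)=2.5000, C_3=2.5000: taut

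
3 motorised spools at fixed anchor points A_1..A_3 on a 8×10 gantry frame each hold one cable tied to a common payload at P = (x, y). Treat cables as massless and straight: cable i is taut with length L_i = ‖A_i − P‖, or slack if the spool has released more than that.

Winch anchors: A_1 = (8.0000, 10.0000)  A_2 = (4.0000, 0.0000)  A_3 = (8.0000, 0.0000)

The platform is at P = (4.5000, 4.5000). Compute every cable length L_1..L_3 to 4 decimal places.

(6.5192, 4.5277, 5.7009)

cable 1: Δx=3.5000, Δy=5.5000; L_1 = √(Δx²+Δy²) = 6.5192
cable 2: Δx=-0.5000, Δy=-4.5000; L_2 = √(Δx²+Δy²) = 4.5277
cable 3: Δx=3.5000, Δy=-4.5000; L_3 = √(Δx²+Δy²) = 5.7009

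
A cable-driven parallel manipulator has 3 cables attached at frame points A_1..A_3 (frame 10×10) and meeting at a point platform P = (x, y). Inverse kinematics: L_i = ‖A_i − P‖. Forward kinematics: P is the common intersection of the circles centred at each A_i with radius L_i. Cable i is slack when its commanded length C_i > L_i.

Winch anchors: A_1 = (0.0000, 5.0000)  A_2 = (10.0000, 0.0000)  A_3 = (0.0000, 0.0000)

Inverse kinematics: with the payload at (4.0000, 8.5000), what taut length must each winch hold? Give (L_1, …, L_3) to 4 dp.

L_1 = √((0.0000−4.0000)² + (5.0000−8.5000)²) = 5.3151
L_2 = √((10.0000−4.0000)² + (0.0000−8.5000)²) = 10.4043
L_3 = √((0.0000−4.0000)² + (0.0000−8.5000)²) = 9.3941

(5.3151, 10.4043, 9.3941)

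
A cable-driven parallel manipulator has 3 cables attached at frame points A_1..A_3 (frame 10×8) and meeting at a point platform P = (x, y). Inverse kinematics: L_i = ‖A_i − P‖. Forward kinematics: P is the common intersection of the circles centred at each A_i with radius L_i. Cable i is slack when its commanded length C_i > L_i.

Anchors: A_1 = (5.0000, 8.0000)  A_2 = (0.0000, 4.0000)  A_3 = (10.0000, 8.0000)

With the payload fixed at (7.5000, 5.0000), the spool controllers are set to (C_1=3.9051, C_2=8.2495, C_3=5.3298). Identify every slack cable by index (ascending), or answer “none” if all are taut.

cable 1: √((-2.5000)²+(3.0000)²)=3.9051, C_1=3.9051: taut
cable 2: √((-7.5000)²+(-1.0000)²)=7.5664, C_2=8.2495: slack
cable 3: √((2.5000)²+(3.0000)²)=3.9051, C_3=5.3298: slack

2, 3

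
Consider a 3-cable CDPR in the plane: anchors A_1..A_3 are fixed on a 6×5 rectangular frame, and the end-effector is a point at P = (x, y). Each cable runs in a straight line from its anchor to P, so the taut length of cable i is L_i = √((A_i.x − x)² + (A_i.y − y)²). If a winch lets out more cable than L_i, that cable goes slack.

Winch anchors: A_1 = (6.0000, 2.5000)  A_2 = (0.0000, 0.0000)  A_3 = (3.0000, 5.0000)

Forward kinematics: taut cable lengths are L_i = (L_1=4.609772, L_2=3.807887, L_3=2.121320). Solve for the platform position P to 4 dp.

circle eqns → linear via eq_j − eq_1; set q_j = A_j·A_j − L_j²
q_1 = 36.0000+6.2500−21.2500 = 21.0000
12.0000·x + 5.0000·y = q_1−q_2 = 35.5000
6.0000·x − 5.0000·y = q_1−q_3 = -8.5000
solve first two rows → x=1.5000, y=3.5000

(1.5000, 3.5000)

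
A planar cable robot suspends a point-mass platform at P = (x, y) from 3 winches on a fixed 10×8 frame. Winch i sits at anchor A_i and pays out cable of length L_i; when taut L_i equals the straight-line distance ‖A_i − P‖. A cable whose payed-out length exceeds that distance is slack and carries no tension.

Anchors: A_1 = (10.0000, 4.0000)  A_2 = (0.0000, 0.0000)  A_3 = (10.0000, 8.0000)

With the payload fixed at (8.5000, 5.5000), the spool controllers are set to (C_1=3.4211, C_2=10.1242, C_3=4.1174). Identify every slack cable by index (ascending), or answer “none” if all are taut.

1, 3

cable 1: L_1 = ‖A_1−P‖ = 2.1213;  C_1 = 3.4211 → slack
cable 2: L_2 = ‖A_2−P‖ = 10.1242;  C_2 = 10.1242 → taut
cable 3: L_3 = ‖A_3−P‖ = 2.9155;  C_3 = 4.1174 → slack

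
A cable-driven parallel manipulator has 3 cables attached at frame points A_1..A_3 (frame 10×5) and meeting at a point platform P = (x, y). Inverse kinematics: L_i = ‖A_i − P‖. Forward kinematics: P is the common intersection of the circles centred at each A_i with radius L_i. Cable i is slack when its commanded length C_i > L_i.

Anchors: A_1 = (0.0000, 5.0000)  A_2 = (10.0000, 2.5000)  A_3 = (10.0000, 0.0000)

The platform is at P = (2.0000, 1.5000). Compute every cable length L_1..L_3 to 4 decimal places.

(4.0311, 8.0623, 8.1394)

L_1 = √((0.0000−2.0000)² + (5.0000−1.5000)²) = 4.0311
L_2 = √((10.0000−2.0000)² + (2.5000−1.5000)²) = 8.0623
L_3 = √((10.0000−2.0000)² + (0.0000−1.5000)²) = 8.1394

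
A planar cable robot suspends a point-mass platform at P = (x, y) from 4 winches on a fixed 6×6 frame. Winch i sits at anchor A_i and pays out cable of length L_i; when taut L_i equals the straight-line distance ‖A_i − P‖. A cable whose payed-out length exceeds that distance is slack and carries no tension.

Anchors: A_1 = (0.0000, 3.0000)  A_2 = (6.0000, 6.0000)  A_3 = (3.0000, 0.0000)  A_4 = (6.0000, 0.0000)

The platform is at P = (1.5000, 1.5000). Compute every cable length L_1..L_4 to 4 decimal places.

(2.1213, 6.3640, 2.1213, 4.7434)

L_1 = √((0.0000−1.5000)² + (3.0000−1.5000)²) = 2.1213
L_2 = √((6.0000−1.5000)² + (6.0000−1.5000)²) = 6.3640
L_3 = √((3.0000−1.5000)² + (0.0000−1.5000)²) = 2.1213
L_4 = √((6.0000−1.5000)² + (0.0000−1.5000)²) = 4.7434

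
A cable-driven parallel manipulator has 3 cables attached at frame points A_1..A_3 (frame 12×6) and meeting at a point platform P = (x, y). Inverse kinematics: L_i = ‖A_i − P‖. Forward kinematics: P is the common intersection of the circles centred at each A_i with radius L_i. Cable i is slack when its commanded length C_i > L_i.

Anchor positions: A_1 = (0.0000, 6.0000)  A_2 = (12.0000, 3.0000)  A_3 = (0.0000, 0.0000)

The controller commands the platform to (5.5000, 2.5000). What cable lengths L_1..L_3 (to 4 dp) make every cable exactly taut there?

L_1 = √((0.0000−5.5000)² + (6.0000−2.5000)²) = 6.5192
L_2 = √((12.0000−5.5000)² + (3.0000−2.5000)²) = 6.5192
L_3 = √((0.0000−5.5000)² + (0.0000−2.5000)²) = 6.0415

(6.5192, 6.5192, 6.0415)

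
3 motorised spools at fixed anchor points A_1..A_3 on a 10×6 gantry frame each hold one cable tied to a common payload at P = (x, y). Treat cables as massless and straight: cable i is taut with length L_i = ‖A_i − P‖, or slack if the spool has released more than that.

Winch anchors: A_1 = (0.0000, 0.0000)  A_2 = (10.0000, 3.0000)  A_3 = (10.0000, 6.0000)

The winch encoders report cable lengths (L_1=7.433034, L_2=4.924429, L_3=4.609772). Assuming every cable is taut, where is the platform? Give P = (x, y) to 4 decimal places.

(5.5000, 5.0000)

expand ‖A_i−P‖²=L_i² and subtract eq 1 (c_i ≔ ‖A_i‖²−L_i²)
c_1 = 0.0000+0.0000−55.2500 = -55.2500
eq1−eq2 → [-20.0000  -6.0000]·P = -140.0000
eq1−eq3 → [-20.0000  -12.0000]·P = -170.0000
2×2 solve → P = (5.5000, 5.0000)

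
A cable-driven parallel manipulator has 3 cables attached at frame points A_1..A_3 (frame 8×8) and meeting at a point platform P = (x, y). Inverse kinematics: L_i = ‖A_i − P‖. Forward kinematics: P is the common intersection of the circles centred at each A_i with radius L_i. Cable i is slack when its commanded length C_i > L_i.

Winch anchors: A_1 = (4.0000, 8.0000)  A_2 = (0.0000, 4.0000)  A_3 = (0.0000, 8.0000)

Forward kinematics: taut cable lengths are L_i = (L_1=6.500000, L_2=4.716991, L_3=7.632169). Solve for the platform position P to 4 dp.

each cable: (A_i−P)·(A_i−P) = L_i²; let q_i = ‖A_i‖²−L_i²
q_1 = 16.0000+64.0000−42.2500 = 37.7500
row 1: 8.0000x + 8.0000y = 44.0000  (q_2=-6.2500)
row 2: 8.0000x + 0.0000y = 32.0000  (q_3=5.7500)
Cramer on rows 1–2 → x = 4.0000, y = 1.5000

(4.0000, 1.5000)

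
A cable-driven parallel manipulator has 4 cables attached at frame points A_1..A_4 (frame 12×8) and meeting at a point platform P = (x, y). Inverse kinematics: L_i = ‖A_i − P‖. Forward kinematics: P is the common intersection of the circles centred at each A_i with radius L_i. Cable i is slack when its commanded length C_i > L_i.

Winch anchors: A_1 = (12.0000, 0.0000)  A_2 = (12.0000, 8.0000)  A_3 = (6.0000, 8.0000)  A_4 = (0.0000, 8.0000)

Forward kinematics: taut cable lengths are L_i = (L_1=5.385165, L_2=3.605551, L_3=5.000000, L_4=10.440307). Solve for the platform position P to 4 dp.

(10.0000, 5.0000)

expand ‖A_i−P‖²=L_i² and subtract eq 1 (q_i ≔ ‖A_i‖²−L_i²)
q_1 = 144.0000+0.0000−29.0000 = 115.0000
eq1−eq2 → [0.0000  -16.0000]·P = -80.0000
eq1−eq3 → [12.0000  -16.0000]·P = 40.0000
eq1−eq4 → [24.0000  -16.0000]·P = 160.0000
2×2 solve → P = (10.0000, 5.0000)
check cable 4: ‖A_4−P‖² = 109.0000 ≈ L_4² = 109.0000 ✓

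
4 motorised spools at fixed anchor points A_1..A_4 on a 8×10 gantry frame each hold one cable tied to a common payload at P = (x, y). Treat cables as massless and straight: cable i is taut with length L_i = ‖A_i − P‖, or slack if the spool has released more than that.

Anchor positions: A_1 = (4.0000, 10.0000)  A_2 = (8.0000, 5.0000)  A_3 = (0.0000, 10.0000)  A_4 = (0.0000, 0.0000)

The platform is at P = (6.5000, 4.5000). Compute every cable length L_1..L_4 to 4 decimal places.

(6.0415, 1.5811, 8.5147, 7.9057)

L_1 = √((4.0000−6.5000)² + (10.0000−4.5000)²) = 6.0415
L_2 = √((8.0000−6.5000)² + (5.0000−4.5000)²) = 1.5811
L_3 = √((0.0000−6.5000)² + (10.0000−4.5000)²) = 8.5147
L_4 = √((0.0000−6.5000)² + (0.0000−4.5000)²) = 7.9057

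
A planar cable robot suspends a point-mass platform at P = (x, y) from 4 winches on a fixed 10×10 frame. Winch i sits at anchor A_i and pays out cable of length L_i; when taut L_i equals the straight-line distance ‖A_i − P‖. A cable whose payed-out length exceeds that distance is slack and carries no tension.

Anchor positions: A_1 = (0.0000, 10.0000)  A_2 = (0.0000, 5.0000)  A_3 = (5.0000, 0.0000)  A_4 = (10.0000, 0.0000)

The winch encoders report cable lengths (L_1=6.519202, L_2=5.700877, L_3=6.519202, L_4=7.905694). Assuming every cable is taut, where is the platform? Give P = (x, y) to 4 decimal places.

(5.5000, 6.5000)

circle eqns → linear via eq_j − eq_1; set q_j = A_j·A_j − L_j²
q_1 = 0.0000+100.0000−42.5000 = 57.5000
0.0000·x + 10.0000·y = q_1−q_2 = 65.0000
-10.0000·x + 20.0000·y = q_1−q_3 = 75.0000
-20.0000·x + 20.0000·y = q_1−q_4 = 20.0000
solve first two rows → x=5.5000, y=6.5000
check cable 4: ‖A_4−P‖² = 62.5000 ≈ L_4² = 62.5000 ✓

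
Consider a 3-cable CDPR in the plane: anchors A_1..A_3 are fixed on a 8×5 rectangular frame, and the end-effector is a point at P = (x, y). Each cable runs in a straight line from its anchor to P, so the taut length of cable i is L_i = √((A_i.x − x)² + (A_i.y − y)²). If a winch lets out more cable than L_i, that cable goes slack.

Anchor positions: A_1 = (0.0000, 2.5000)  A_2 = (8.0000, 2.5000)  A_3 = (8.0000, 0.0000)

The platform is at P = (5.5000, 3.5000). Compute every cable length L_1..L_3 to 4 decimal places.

(5.5902, 2.6926, 4.3012)

L_1 = √((0.0000−5.5000)² + (2.5000−3.5000)²) = 5.5902
L_2 = √((8.0000−5.5000)² + (2.5000−3.5000)²) = 2.6926
L_3 = √((8.0000−5.5000)² + (0.0000−3.5000)²) = 4.3012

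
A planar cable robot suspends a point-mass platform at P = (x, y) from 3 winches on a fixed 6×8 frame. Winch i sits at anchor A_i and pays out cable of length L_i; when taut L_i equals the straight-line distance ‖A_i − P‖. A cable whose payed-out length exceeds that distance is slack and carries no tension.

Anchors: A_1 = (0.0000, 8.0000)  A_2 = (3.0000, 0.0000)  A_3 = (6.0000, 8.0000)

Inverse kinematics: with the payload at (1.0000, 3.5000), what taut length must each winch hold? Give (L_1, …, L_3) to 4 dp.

(4.6098, 4.0311, 6.7268)

L_1: Δ = A_1−P = (-1.0000, 4.5000) → ‖Δ‖ = √21.2500 = 4.6098
L_2: Δ = A_2−P = (2.0000, -3.5000) → ‖Δ‖ = √16.2500 = 4.0311
L_3: Δ = A_3−P = (5.0000, 4.5000) → ‖Δ‖ = √45.2500 = 6.7268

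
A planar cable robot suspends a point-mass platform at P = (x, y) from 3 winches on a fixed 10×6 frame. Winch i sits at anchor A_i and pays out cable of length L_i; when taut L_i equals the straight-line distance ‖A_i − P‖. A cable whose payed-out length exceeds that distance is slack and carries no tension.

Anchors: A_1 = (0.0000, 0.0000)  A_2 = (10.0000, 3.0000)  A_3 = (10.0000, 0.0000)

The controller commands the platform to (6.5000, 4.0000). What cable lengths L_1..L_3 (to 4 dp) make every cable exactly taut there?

(7.6322, 3.6401, 5.3151)

L_1: Δ = A_1−P = (-6.5000, -4.0000) → ‖Δ‖ = √58.2500 = 7.6322
L_2: Δ = A_2−P = (3.5000, -1.0000) → ‖Δ‖ = √13.2500 = 3.6401
L_3: Δ = A_3−P = (3.5000, -4.0000) → ‖Δ‖ = √28.2500 = 5.3151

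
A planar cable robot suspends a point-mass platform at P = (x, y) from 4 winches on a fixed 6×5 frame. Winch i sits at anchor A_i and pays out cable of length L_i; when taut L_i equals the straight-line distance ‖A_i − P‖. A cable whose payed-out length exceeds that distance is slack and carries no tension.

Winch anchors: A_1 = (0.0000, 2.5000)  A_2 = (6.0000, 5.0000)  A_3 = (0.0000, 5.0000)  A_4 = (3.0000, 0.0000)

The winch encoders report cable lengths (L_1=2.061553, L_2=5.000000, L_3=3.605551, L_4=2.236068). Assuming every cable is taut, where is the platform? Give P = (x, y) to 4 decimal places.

expand ‖A_i−P‖²=L_i² and subtract eq 1 (c_i ≔ ‖A_i‖²−L_i²)
c_1 = 0.0000+6.2500−4.2500 = 2.0000
eq1−eq2 → [-12.0000  -5.0000]·P = -34.0000
eq1−eq3 → [0.0000  -5.0000]·P = -10.0000
eq1−eq4 → [-6.0000  5.0000]·P = -2.0000
2×2 solve → P = (2.0000, 2.0000)
check cable 4: ‖A_4−P‖² = 5.0000 ≈ L_4² = 5.0000 ✓

(2.0000, 2.0000)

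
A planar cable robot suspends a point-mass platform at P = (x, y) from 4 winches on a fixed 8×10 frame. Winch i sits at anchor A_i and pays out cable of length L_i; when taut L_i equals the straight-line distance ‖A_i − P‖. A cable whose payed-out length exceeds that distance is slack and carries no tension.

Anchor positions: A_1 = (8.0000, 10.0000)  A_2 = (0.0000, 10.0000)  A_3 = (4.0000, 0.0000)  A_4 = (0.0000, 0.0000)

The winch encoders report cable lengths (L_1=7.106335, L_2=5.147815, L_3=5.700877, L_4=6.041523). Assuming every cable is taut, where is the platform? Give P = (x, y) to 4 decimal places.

(2.5000, 5.5000)

circle eqns → linear via eq_j − eq_1; set q_j = A_j·A_j − L_j²
q_1 = 64.0000+100.0000−50.5000 = 113.5000
16.0000·x + 0.0000·y = q_1−q_2 = 40.0000
8.0000·x + 20.0000·y = q_1−q_3 = 130.0000
16.0000·x + 20.0000·y = q_1−q_4 = 150.0000
solve first two rows → x=2.5000, y=5.5000
check cable 4: ‖A_4−P‖² = 36.5000 ≈ L_4² = 36.5000 ✓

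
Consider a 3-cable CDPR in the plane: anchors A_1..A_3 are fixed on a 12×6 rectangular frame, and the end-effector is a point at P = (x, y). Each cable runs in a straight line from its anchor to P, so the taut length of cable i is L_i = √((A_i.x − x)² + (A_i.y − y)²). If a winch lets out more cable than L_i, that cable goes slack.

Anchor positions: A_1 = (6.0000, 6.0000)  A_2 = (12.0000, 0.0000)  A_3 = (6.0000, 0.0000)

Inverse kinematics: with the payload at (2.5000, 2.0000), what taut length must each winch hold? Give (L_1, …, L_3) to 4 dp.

L_1 = √((6.0000−2.5000)² + (6.0000−2.0000)²) = 5.3151
L_2 = √((12.0000−2.5000)² + (0.0000−2.0000)²) = 9.7082
L_3 = √((6.0000−2.5000)² + (0.0000−2.0000)²) = 4.0311

(5.3151, 9.7082, 4.0311)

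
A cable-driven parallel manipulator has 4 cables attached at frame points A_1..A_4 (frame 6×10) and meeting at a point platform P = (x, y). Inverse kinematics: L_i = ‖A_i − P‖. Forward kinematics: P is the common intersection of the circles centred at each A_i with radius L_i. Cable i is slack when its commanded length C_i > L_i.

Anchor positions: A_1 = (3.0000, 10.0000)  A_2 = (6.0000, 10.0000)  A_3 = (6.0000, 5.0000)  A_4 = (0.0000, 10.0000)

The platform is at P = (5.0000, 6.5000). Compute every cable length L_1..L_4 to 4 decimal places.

L_1 = √((3.0000−5.0000)² + (10.0000−6.5000)²) = 4.0311
L_2 = √((6.0000−5.0000)² + (10.0000−6.5000)²) = 3.6401
L_3 = √((6.0000−5.0000)² + (5.0000−6.5000)²) = 1.8028
L_4 = √((0.0000−5.0000)² + (10.0000−6.5000)²) = 6.1033

(4.0311, 3.6401, 1.8028, 6.1033)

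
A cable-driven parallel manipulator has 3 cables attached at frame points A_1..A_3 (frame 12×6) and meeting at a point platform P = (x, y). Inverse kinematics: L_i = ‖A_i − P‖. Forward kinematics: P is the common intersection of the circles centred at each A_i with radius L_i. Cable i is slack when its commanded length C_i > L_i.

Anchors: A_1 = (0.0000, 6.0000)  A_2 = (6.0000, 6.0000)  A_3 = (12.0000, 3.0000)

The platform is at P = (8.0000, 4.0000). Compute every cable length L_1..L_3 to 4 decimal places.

cable 1: Δx=-8.0000, Δy=2.0000; L_1 = √(Δx²+Δy²) = 8.2462
cable 2: Δx=-2.0000, Δy=2.0000; L_2 = √(Δx²+Δy²) = 2.8284
cable 3: Δx=4.0000, Δy=-1.0000; L_3 = √(Δx²+Δy²) = 4.1231

(8.2462, 2.8284, 4.1231)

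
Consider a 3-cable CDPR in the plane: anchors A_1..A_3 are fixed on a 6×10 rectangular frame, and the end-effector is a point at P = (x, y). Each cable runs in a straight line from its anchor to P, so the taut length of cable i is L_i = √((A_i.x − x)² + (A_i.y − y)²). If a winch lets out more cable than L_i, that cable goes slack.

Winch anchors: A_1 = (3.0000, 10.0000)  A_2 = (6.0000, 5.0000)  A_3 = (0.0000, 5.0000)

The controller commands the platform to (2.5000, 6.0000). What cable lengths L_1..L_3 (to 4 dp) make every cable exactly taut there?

(4.0311, 3.6401, 2.6926)

L_1 = √((3.0000−2.5000)² + (10.0000−6.0000)²) = 4.0311
L_2 = √((6.0000−2.5000)² + (5.0000−6.0000)²) = 3.6401
L_3 = √((0.0000−2.5000)² + (5.0000−6.0000)²) = 2.6926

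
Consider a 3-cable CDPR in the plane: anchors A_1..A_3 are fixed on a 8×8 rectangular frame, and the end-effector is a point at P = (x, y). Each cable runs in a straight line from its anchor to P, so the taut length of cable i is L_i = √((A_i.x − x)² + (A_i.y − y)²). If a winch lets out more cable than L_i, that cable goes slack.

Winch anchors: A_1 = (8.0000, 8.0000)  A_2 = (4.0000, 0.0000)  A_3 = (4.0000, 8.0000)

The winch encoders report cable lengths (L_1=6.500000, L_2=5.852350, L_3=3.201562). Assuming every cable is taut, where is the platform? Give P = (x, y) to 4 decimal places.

(2.0000, 5.5000)

each cable: (A_i−P)·(A_i−P) = L_i²; let c_i = ‖A_i‖²−L_i²
c_1 = 64.0000+64.0000−42.2500 = 85.7500
row 1: 8.0000x + 16.0000y = 104.0000  (c_2=-18.2500)
row 2: 8.0000x + 0.0000y = 16.0000  (c_3=69.7500)
Cramer on rows 1–2 → x = 2.0000, y = 5.5000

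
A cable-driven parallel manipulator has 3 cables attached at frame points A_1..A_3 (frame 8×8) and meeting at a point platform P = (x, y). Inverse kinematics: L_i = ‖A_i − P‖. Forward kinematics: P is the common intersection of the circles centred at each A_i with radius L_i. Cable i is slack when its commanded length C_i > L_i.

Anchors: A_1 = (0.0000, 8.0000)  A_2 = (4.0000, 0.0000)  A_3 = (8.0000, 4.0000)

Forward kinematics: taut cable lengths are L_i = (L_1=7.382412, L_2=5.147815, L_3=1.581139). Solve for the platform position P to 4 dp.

expand ‖A_i−P‖²=L_i² and subtract eq 1 (q_i ≔ ‖A_i‖²−L_i²)
q_1 = 0.0000+64.0000−54.5000 = 9.5000
eq1−eq2 → [-8.0000  16.0000]·P = 20.0000
eq1−eq3 → [-16.0000  8.0000]·P = -68.0000
2×2 solve → P = (6.5000, 4.5000)

(6.5000, 4.5000)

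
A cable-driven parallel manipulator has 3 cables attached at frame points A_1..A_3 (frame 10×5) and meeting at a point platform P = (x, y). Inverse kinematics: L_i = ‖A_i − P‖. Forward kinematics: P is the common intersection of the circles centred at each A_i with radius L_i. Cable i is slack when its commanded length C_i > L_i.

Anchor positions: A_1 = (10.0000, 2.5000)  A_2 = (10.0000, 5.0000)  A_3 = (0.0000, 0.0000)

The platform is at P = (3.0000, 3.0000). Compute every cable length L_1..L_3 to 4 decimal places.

(7.0178, 7.2801, 4.2426)

cable 1: Δx=7.0000, Δy=-0.5000; L_1 = √(Δx²+Δy²) = 7.0178
cable 2: Δx=7.0000, Δy=2.0000; L_2 = √(Δx²+Δy²) = 7.2801
cable 3: Δx=-3.0000, Δy=-3.0000; L_3 = √(Δx²+Δy²) = 4.2426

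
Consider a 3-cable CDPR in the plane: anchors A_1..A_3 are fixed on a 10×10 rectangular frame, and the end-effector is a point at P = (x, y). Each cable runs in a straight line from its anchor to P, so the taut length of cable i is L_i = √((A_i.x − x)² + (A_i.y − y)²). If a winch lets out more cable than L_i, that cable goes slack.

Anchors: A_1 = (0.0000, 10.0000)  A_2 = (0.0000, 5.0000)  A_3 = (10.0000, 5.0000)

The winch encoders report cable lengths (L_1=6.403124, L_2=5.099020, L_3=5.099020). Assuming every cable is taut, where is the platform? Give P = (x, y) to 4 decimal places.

(5.0000, 6.0000)

circle eqns → linear via eq_j − eq_1; set k_j = A_j·A_j − L_j²
k_1 = 0.0000+100.0000−41.0000 = 59.0000
0.0000·x + 10.0000·y = k_1−k_2 = 60.0000
-20.0000·x + 10.0000·y = k_1−k_3 = -40.0000
solve first two rows → x=5.0000, y=6.0000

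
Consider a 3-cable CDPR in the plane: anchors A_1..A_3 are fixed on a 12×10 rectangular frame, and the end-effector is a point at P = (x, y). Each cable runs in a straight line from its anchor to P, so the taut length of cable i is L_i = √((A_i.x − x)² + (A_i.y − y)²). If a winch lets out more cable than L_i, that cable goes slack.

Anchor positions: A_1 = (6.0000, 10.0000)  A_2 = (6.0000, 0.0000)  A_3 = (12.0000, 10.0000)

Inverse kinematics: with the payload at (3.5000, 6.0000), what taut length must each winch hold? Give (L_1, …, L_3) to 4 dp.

cable 1: Δx=2.5000, Δy=4.0000; L_1 = √(Δx²+Δy²) = 4.7170
cable 2: Δx=2.5000, Δy=-6.0000; L_2 = √(Δx²+Δy²) = 6.5000
cable 3: Δx=8.5000, Δy=4.0000; L_3 = √(Δx²+Δy²) = 9.3941

(4.7170, 6.5000, 9.3941)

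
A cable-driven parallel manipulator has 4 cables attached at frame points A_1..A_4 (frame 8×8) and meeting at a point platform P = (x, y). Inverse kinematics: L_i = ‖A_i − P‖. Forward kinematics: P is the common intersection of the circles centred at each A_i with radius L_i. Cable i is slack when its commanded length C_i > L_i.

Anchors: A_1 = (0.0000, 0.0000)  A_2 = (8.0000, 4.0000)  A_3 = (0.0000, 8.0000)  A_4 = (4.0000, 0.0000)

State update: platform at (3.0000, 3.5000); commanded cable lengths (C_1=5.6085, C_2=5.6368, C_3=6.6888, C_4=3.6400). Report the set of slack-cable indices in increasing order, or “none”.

1, 2, 3

i=1: geometric 4.6098 vs commanded 5.6085 ⇒ slack
i=2: geometric 5.0249 vs commanded 5.6368 ⇒ slack
i=3: geometric 5.4083 vs commanded 6.6888 ⇒ slack
i=4: geometric 3.6401 vs commanded 3.6400 ⇒ taut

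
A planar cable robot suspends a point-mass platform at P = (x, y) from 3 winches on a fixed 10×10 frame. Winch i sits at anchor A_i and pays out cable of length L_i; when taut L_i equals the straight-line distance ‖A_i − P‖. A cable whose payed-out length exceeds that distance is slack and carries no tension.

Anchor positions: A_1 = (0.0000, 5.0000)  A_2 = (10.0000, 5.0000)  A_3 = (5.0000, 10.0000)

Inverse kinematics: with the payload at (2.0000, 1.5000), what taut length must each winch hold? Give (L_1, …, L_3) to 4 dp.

cable 1: Δx=-2.0000, Δy=3.5000; L_1 = √(Δx²+Δy²) = 4.0311
cable 2: Δx=8.0000, Δy=3.5000; L_2 = √(Δx²+Δy²) = 8.7321
cable 3: Δx=3.0000, Δy=8.5000; L_3 = √(Δx²+Δy²) = 9.0139

(4.0311, 8.7321, 9.0139)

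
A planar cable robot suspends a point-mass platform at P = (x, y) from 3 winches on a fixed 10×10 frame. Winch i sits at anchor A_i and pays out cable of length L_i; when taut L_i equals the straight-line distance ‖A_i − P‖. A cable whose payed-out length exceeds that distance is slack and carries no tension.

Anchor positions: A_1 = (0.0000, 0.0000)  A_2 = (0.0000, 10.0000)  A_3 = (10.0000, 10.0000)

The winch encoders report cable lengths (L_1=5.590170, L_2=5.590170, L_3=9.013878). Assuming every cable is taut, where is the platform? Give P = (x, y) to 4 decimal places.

(2.5000, 5.0000)

expand ‖A_i−P‖²=L_i² and subtract eq 1 (k_i ≔ ‖A_i‖²−L_i²)
k_1 = 0.0000+0.0000−31.2500 = -31.2500
eq1−eq2 → [0.0000  -20.0000]·P = -100.0000
eq1−eq3 → [-20.0000  -20.0000]·P = -150.0000
2×2 solve → P = (2.5000, 5.0000)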